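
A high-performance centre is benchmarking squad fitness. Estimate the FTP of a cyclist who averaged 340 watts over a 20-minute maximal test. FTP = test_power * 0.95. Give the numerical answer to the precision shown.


FTP = 340 * 0.95 = 323.0 W

323.0 W


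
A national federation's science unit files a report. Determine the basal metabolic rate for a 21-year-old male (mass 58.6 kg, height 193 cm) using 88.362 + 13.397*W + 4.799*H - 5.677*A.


BMR = 88.362 + 13.397*58.6 + 4.799*193 - 5.677*21
= 1680.42 kcal/day

1680.42 kcal/day


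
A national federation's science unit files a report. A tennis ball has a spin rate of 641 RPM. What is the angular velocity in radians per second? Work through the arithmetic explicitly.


Convert RPM to rad/s: multiply by 2*pi and divide by 60
omega = 641 * 2 * pi / 60
= 67.125 rad/s

67.125 rad/s


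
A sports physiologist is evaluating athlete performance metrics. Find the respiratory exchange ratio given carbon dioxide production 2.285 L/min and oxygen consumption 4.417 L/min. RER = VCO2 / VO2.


VCO2 = 2.285 L/min
VO2 = 4.417 L/min
RER = 2.285 / 4.417 = 0.5173

0.5173


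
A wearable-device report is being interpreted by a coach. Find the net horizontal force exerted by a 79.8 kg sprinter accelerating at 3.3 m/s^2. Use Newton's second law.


Newton's second law: F = m * a
F = 79.8 * 3.3 = 263.34 N

263.34 N


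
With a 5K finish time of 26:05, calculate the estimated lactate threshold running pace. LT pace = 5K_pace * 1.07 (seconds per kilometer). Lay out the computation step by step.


Race duration = 1565 s for 5 km
Average pace = 1565 / 5 = 313.0 s/km
LT pace = 313.0 * 1.07
= 334.91 s/km

334.91 s/km


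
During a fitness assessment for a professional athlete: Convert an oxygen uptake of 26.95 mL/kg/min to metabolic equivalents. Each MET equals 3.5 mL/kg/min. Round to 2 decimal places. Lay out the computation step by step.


One MET = 3.5 mL/kg/min
Number of METs = 26.95 / 3.5
= 7.7 METs

7.7 METs


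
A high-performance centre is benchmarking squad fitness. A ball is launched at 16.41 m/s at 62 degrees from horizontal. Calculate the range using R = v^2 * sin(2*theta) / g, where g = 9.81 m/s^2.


sin(2 * 62) = sin(124) = 0.829038
v^2 = 16.41^2 = 269.2881
R = 269.2881 * 0.829038 / 9.81
= 22.757 m

22.757 m


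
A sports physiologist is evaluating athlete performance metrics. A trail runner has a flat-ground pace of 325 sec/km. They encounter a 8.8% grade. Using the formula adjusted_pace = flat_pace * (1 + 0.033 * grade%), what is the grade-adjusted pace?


Grade factor = 1 + 0.033 * 8.8 = 1.2904
Adjusted = 325 * 1.2904 = 419.38 sec/km

419.38 s/km


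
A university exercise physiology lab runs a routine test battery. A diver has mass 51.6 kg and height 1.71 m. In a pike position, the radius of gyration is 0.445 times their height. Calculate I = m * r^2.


r = 0.445 * 1.71 = 0.76095 m
I = m * r^2 = 51.6 * 0.579045 = 29.879 kg*m^2

29.879 kg*m^2


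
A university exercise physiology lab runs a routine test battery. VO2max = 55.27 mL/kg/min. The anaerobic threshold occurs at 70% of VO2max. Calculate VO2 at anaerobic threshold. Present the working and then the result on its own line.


AT fraction = 70 / 100 = 0.7
AT VO2 = 55.27 * 0.7
= 38.69 mL/kg/min

38.69 mL/kg/min


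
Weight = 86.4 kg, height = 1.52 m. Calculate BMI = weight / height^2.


height^2 = 1.52^2 = 2.3104
BMI = 86.4 / 2.3104 = 37.4 kg/m^2

37.4 kg/m^2


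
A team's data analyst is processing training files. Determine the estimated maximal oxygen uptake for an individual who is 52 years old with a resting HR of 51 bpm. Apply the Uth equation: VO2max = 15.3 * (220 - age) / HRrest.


HRmax = 220 - 52 = 168
VO2max = 15.3 * (168 / 51)
= 15.3 * 3.2941
= 50.4 mL/kg/min

50.4 mL/kg/min


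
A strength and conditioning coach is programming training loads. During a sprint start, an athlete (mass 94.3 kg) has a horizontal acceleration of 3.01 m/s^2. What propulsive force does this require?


Propulsive force = mass * acceleration
= 94.3 kg * 3.01 m/s^2
= 283.84 N

283.84 N


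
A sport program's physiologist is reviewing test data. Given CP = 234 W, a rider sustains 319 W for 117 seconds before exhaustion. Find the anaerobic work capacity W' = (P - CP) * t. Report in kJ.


Excess power = 319 - 234 = 85 W
Work above CP = 85 * 117 = 9945 J
W' = 9.945 kJ

9.945 kJ


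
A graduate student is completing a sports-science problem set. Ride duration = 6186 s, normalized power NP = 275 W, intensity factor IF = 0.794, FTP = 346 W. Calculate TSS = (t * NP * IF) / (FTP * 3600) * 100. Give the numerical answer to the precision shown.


Numerator = 6186 * 275 * 0.794 = 1350713.1
Denominator = 346 * 3600 = 1245600
TSS = 1350713.1 / 1245600 * 100
= 108.44

108.44 TSS


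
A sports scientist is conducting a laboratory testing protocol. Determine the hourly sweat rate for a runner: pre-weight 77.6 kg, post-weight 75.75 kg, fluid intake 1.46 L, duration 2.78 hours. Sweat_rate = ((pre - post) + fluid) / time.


Mass lost = 77.6 - 75.75 = 1.85 kg
Add fluid consumed: 1.85 + 1.46 = 3.31 L total sweat
Sweat rate = 3.31 / 2.78 = 1.191 L/h

1.191 L/h


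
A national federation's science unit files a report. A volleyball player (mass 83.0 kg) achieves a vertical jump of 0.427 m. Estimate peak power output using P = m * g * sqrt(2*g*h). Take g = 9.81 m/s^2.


2 * g * h = 2 * 9.81 * 0.427 = 8.37774
sqrt(8.37774) = 2.894433 m/s
P = 83.0 * 9.81 * 2.894433 = 2356.73 W

2356.73 W


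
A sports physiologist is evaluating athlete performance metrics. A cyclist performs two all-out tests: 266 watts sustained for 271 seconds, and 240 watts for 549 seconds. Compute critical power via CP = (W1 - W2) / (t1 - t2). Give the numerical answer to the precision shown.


W1 = P1 * t1 = 266 * 271 = 72086 J
W2 = P2 * t2 = 240 * 549 = 131760 J
CP = (72086 - 131760) / (271 - 549)
= 214.65 W

214.65 W


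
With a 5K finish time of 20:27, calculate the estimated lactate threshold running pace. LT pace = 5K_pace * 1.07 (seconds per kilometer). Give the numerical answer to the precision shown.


Race duration = 1227 s for 5 km
Average pace = 1227 / 5 = 245.4 s/km
LT pace = 245.4 * 1.07
= 262.58 s/km

262.58 s/km


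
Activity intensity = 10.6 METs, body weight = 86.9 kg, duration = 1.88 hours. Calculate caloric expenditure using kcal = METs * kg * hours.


kcal = 10.6 * 86.9 * 1.88
= 921.14 * 1.88
= 1731.74 kcal

1731.74 kcal


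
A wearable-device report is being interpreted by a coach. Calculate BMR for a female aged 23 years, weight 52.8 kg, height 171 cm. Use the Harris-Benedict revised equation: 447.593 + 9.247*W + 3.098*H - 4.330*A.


Substituting values:
W term = 9.247 * 52.8 = 488.2416
H term = 3.098 * 171 = 529.758
A term = 4.330 * 23 = 99.59
BMR = 1366.0 kcal/day

1366.0 kcal/day


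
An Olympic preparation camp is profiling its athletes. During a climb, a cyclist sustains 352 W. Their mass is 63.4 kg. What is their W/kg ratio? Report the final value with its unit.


Power-to-weight = 352 W / 63.4 kg
= 5.552 W/kg

5.552 W/kg


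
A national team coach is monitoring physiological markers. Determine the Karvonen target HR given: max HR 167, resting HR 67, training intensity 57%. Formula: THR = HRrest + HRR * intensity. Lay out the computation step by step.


HRR = HRmax - HRrest = 167 - 67 = 100
THR = 67 + 100 * 0.57
= 124.0 bpm

124.0 bpm


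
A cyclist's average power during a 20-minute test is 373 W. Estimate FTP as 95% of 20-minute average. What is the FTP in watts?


FTP = 20-min power * 0.95
= 373 * 0.95
= 354.35 W

354.35 W


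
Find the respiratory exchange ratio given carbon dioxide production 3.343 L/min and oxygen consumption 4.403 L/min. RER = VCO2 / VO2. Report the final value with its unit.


VCO2 = 3.343 L/min
VO2 = 4.403 L/min
RER = 3.343 / 4.403 = 0.7593

0.7593


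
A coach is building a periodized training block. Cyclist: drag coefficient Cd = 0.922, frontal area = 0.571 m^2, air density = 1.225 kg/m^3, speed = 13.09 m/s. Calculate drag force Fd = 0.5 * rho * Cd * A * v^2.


v^2 = 13.09^2 = 171.3481
Fd = 0.5 * 1.225 * 0.922 * 0.571 * 171.3481
= 55.253 N

55.253 N


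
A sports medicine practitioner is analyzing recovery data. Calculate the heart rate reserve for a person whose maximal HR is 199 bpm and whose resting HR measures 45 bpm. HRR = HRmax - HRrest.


HRmax = 199 bpm
HRrest = 45 bpm
HRR = 199 - 45 = 154 bpm

154 bpm


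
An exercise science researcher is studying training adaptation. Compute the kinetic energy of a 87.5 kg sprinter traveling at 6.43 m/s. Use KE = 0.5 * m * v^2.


Velocity squared = 41.3449
KE = 0.5 * 87.5 * 41.3449 = 1808.84 J

1808.84 J


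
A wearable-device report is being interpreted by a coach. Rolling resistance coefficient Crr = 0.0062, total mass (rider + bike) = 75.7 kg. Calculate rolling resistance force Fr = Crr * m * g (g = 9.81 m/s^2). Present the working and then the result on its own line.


Fr = Crr * m * g
= 0.0062 * 75.7 * 9.81
= 4.604 N

4.604 N


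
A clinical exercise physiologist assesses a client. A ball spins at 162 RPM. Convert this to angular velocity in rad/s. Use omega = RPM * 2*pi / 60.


omega = 162 * 2 * pi / 60
= 162 * 6.28318531 / 60
= 1017.876 / 60
= 16.965 rad/s

16.965 rad/s


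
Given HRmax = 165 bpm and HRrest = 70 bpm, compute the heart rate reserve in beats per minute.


Heart rate reserve = maximum HR minus resting HR
HRR = 165 - 70 = 95 bpm

95 bpm


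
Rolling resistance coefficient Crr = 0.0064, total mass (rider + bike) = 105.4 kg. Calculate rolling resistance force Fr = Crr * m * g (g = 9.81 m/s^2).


Fr = Crr * m * g
= 0.0064 * 105.4 * 9.81
= 6.617 N

6.617 N


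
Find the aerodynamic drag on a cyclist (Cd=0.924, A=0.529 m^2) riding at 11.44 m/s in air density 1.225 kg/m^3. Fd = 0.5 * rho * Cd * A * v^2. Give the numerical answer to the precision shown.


Fd = 0.5 * 1.225 * 0.924 * 0.529 * 11.44^2
= 0.5 * 1.225 * 0.924 * 0.529 * 130.8736
= 39.182 N

39.182 N


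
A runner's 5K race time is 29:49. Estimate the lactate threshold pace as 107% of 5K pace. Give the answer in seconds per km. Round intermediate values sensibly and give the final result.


Total race time = 29*60 + 49 = 1789 seconds
5K pace = 1789 / 5 = 357.8 sec/km
LT pace = 357.8 * 1.07 = 382.85 sec/km

382.85 s/km


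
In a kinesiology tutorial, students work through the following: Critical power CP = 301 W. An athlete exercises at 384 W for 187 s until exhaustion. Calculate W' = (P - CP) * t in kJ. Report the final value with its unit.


P - CP = 384 - 301 = 83 W
W' = 83 * 187 = 15521 J
= 15521 / 1000 = 15.521 kJ

15.521 kJ


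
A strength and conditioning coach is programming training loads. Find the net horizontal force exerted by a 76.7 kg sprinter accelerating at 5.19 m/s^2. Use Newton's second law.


Newton's second law: F = m * a
F = 76.7 * 5.19 = 398.07 N

398.07 N


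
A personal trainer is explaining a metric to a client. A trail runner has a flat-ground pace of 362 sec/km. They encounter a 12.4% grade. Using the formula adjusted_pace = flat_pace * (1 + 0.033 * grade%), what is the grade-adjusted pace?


Grade factor = 1 + 0.033 * 12.4 = 1.4092
Adjusted = 362 * 1.4092 = 510.13 sec/km

510.13 s/km


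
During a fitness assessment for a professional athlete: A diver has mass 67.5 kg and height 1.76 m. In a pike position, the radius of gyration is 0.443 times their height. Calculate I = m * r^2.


r = 0.443 * 1.76 = 0.77968 m
I = m * r^2 = 67.5 * 0.607901 = 41.033 kg*m^2

41.033 kg*m^2


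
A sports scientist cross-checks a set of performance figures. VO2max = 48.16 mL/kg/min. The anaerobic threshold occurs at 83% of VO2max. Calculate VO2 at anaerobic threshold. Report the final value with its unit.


AT fraction = 83 / 100 = 0.83
AT VO2 = 48.16 * 0.83
= 39.97 mL/kg/min

39.97 mL/kg/min


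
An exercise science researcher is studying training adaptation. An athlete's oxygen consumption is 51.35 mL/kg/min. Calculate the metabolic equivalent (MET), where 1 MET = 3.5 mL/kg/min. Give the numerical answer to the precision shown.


MET = VO2 / 3.5
= 51.35 / 3.5
= 14.67 METs

14.67 METs


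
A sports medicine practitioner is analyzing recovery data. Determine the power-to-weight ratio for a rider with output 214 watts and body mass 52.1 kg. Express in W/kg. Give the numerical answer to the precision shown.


P/W = 214 / 52.1 = 4.107 W/kg

4.107 W/kg


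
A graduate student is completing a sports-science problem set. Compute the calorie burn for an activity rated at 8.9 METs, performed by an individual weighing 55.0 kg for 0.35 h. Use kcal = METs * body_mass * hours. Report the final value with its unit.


Product of METs and mass = 8.9 * 55.0 = 489.5
Total kcal = 489.5 * 0.35 = 171.33 kcal

171.33 kcal


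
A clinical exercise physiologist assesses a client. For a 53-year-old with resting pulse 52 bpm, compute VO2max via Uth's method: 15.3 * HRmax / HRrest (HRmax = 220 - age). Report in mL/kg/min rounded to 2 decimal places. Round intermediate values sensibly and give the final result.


Step 1: HRmax = 220 - 53 = 167 bpm
Step 2: Ratio = 167 / 52 = 3.2115
Step 3: VO2max = 15.3 * 3.2115 = 49.14 mL/kg/min

49.14 mL/kg/min


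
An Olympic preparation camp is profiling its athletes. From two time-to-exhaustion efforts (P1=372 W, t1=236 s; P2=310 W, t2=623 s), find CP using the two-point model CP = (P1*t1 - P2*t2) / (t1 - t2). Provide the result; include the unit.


Work in trial 1 = 87792 J
Work in trial 2 = 193130 J
Delta work = -105338 J
Delta time = -387 s
CP = -105338 / -387 = 272.19 W

272.19 W


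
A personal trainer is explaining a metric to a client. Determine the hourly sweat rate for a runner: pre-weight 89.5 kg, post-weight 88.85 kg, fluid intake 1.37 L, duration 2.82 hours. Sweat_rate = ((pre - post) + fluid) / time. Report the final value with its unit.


Mass lost = 89.5 - 88.85 = 0.65 kg
Add fluid consumed: 0.65 + 1.37 = 2.02 L total sweat
Sweat rate = 2.02 / 2.82 = 0.716 L/h

0.716 L/h


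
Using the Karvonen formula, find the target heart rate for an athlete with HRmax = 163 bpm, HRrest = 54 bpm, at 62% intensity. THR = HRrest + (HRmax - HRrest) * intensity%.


HRR = 163 - 54 = 109
THR = 54 + 109 * 0.62
= 54 + 67.58
= 121.58 bpm

121.58 bpm


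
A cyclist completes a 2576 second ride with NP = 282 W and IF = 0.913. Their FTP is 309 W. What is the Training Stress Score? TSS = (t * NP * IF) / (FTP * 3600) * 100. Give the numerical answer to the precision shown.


t * NP * IF = 2576 * 282 * 0.913 = 663232.416
FTP * 3600 = 1112400
TSS = (663232.416 / 1112400) * 100 = 59.62

59.62 TSS


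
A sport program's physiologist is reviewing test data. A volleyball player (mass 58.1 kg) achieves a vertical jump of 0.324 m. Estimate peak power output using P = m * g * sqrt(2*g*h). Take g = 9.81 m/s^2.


2 * g * h = 2 * 9.81 * 0.324 = 6.35688
sqrt(6.35688) = 2.521285 m/s
P = 58.1 * 9.81 * 2.521285 = 1437.03 W

1437.03 W


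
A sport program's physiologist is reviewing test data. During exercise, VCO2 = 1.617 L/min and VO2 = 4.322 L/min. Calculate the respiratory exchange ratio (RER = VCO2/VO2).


RER = VCO2 / VO2
= 1.617 / 4.322
= 0.3741

0.3741


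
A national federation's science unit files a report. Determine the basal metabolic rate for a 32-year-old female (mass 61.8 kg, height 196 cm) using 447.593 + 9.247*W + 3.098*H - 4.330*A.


BMR = 447.593 + 9.247*61.8 + 3.098*196 - 4.330*32
= 1487.71 kcal/day

1487.71 kcal/day


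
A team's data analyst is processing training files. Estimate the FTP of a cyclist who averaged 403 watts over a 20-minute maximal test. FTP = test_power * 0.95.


FTP = 403 * 0.95 = 382.85 W

382.85 W


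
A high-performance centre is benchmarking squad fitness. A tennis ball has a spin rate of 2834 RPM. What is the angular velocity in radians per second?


Convert RPM to rad/s: multiply by 2*pi and divide by 60
omega = 2834 * 2 * pi / 60
= 296.776 rad/s

296.776 rad/s


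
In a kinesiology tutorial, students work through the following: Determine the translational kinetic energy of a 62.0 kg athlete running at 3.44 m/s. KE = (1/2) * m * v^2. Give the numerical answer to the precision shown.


KE = 0.5 * m * v^2
= 0.5 * 62.0 * 3.44^2
= 0.5 * 62.0 * 11.8336
= 366.84 J

366.84 J


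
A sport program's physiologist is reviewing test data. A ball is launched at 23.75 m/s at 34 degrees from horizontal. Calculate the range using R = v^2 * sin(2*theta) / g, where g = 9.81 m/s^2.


sin(2 * 34) = sin(68) = 0.927184
v^2 = 23.75^2 = 564.0625
R = 564.0625 * 0.927184 / 9.81
= 53.312 m

53.312 m


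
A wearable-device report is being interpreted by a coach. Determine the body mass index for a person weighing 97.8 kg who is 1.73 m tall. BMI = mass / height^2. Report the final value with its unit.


BMI = mass / height^2
= 97.8 / 1.73^2
= 97.8 / 2.9929
= 32.68 kg/m^2

32.68 kg/m^2


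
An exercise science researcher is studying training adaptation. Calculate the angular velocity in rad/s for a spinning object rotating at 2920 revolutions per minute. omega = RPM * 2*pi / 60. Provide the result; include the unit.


omega = RPM * 2*pi / 60
= 2920 * 6.28318531 / 60
= 305.782 rad/s

305.782 rad/s


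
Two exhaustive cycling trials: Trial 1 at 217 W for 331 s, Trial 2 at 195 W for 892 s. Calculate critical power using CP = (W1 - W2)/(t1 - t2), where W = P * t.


W1 = 217 * 331 = 71827 J
W2 = 195 * 892 = 173940 J
CP = (71827 - 173940) / (331 - 892)
= -102113 / -561
= 182.02 W

182.02 W


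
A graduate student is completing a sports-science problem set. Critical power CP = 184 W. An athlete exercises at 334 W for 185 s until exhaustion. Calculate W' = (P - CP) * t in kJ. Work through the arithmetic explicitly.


P - CP = 334 - 184 = 150 W
W' = 150 * 185 = 27750 J
= 27750 / 1000 = 27.75 kJ

27.75 kJ


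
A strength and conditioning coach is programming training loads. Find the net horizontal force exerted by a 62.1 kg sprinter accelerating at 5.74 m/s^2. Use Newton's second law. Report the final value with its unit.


Newton's second law: F = m * a
F = 62.1 * 5.74 = 356.45 N

356.45 N


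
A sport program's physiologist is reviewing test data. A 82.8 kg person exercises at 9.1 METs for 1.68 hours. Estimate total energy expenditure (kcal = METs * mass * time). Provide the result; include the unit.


Energy = METs * mass(kg) * time(h)
= 9.1 * 82.8 * 1.68
= 1265.85 kcal

1265.85 kcal


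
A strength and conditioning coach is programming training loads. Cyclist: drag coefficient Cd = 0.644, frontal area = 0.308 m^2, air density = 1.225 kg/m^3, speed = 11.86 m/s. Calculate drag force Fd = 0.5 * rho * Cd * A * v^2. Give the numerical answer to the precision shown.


v^2 = 11.86^2 = 140.6596
Fd = 0.5 * 1.225 * 0.644 * 0.308 * 140.6596
= 17.089 N

17.089 N


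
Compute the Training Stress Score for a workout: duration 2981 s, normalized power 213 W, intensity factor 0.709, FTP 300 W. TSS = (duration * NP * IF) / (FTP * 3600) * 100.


Product = 2981 * 213 * 0.709 = 450181.677
Base = 300 * 3600 = 1080000
TSS = 450181.677 / 1080000 * 100 = 41.68

41.68 TSS


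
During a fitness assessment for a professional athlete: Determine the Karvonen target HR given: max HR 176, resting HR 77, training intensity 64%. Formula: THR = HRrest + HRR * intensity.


HRR = HRmax - HRrest = 176 - 77 = 99
THR = 77 + 99 * 0.64
= 140.36 bpm

140.36 bpm


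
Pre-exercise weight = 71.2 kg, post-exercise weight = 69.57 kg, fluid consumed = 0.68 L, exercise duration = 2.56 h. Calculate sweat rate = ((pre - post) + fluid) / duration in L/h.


Weight loss = 71.2 - 69.57 = 1.63 kg (approx L)
Total sweat = 1.63 + 0.68 = 2.31 L
Sweat rate = 2.31 / 2.56 = 0.902 L/h

0.902 L/h


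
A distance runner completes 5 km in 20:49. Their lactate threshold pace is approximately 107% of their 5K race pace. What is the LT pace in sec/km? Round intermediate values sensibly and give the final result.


Convert to seconds: 20 min 49 s = 1249 s
Pace per km = 1249 / 5 = 249.8 s/km
LT pace = 249.8 * 1.07 = 267.29 s/km

267.29 s/km


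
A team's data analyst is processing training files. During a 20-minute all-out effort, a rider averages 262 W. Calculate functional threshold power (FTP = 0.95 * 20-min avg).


FTP = 0.95 * 262
= 248.9 W

248.9 W


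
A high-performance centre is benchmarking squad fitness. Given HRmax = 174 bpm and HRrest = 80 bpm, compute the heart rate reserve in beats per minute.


Heart rate reserve = maximum HR minus resting HR
HRR = 174 - 80 = 94 bpm

94 bpm


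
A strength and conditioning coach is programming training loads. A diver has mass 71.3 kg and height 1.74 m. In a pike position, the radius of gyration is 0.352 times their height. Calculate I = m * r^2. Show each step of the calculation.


r = 0.352 * 1.74 = 0.61248 m
I = m * r^2 = 71.3 * 0.375132 = 26.747 kg*m^2

26.747 kg*m^2


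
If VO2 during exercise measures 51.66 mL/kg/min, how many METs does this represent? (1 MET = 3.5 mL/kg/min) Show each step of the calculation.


METs = VO2 / 3.5 = 51.66 / 3.5 = 14.76

14.76 METs


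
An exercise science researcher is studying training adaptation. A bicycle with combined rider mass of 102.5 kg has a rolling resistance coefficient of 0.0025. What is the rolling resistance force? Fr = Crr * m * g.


Fr = 0.0025 * 102.5 * 9.81
= 0.25625 * 9.81
= 2.514 N

2.514 N


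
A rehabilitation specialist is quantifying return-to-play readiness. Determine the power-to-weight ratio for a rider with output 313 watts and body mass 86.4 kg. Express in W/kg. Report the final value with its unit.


P/W = 313 / 86.4 = 3.623 W/kg

3.623 W/kg


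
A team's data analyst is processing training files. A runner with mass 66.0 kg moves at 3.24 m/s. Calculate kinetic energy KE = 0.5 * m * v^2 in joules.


v^2 = 3.24^2 = 10.4976
KE = 0.5 * 66.0 * 10.4976
= 346.42 J

346.42 J


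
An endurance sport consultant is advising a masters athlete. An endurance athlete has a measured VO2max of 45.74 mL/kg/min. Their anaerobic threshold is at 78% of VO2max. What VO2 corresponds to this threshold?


Anaerobic threshold VO2 = VO2max * 78%
= 45.74 * 0.78
= 35.68 mL/kg/min

35.68 mL/kg/min


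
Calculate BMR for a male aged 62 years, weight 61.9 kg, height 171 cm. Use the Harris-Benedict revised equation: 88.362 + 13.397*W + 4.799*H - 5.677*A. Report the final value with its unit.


Substituting values:
W term = 13.397 * 61.9 = 829.2743
H term = 4.799 * 171 = 820.629
A term = 5.677 * 62 = 351.974
BMR = 1386.29 kcal/day

1386.29 kcal/day


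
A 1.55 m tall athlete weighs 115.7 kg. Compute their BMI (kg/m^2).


height^2 = 2.4025 m^2
BMI = 115.7 / 2.4025 = 48.16 kg/m^2

48.16 kg/m^2


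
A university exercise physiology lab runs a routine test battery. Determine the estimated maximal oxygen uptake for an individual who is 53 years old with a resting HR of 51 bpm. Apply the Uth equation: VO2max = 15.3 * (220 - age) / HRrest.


HRmax = 220 - 53 = 167
VO2max = 15.3 * (167 / 51)
= 15.3 * 3.2745
= 50.1 mL/kg/min

50.1 mL/kg/min


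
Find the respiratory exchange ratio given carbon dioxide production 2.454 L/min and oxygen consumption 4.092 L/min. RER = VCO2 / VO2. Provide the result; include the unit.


VCO2 = 2.454 L/min
VO2 = 4.092 L/min
RER = 2.454 / 4.092 = 0.5997

0.5997


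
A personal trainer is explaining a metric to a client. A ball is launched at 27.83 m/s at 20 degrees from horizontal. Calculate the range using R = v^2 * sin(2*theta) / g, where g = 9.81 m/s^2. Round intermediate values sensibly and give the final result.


sin(2 * 20) = sin(40) = 0.642788
v^2 = 27.83^2 = 774.5089
R = 774.5089 * 0.642788 / 9.81
= 50.749 m

50.749 m


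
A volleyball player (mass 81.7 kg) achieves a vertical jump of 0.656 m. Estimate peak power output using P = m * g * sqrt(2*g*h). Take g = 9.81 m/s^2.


2 * g * h = 2 * 9.81 * 0.656 = 12.87072
sqrt(12.87072) = 3.587579 m/s
P = 81.7 * 9.81 * 3.587579 = 2875.36 W

2875.36 W


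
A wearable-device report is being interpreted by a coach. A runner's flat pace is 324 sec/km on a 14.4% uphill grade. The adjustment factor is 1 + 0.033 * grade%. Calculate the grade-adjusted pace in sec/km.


Factor = 1 + 0.033 * 14.4 = 1.4752
Adjusted pace = 324 * 1.4752
= 477.96 sec/km

477.96 s/km


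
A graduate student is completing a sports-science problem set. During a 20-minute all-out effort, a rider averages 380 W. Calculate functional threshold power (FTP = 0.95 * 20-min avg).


FTP = 0.95 * 380
= 361.0 W

361.0 W


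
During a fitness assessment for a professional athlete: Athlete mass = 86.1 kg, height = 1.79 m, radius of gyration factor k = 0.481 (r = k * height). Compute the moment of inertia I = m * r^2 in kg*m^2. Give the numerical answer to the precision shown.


r = k * height = 0.481 * 1.79 = 0.86099 m
r^2 = 0.86099^2 = 0.741304
I = 86.1 * 0.741304 = 63.826 kg*m^2

63.826 kg*m^2


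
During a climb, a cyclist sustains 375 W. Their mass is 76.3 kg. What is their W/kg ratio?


Power-to-weight = 375 W / 76.3 kg
= 4.915 W/kg

4.915 W/kg


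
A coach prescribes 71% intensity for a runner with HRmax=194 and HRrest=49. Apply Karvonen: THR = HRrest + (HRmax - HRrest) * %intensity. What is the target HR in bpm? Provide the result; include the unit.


Heart rate reserve = 194 - 49 = 145
Intensity fraction = 71 / 100 = 0.71
THR = 49 + 145 * 0.71 = 151.95 bpm

151.95 bpm


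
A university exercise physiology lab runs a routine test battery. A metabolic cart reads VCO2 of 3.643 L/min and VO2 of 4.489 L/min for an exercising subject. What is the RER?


RER = VCO2 / VO2 = 3.643 / 4.489 = 0.8115

0.8115


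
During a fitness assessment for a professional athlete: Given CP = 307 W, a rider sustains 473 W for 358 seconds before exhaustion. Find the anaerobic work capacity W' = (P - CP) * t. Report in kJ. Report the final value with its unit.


Excess power = 473 - 307 = 166 W
Work above CP = 166 * 358 = 59428 J
W' = 59.428 kJ

59.428 kJ


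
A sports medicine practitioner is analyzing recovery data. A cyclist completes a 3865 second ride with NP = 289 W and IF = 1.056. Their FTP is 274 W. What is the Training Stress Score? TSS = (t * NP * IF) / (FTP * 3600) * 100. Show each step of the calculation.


t * NP * IF = 3865 * 289 * 1.056 = 1179536.16
FTP * 3600 = 986400
TSS = (1179536.16 / 986400) * 100 = 119.58

119.58 TSS


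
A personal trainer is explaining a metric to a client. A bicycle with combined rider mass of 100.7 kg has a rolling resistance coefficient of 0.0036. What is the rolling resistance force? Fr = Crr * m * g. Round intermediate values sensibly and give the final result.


Fr = 0.0036 * 100.7 * 9.81
= 0.36252 * 9.81
= 3.556 N

3.556 N


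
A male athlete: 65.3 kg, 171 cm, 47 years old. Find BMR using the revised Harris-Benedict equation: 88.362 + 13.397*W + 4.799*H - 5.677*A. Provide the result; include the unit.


Intercept = 88.362
Weight contribution = 13.397 * 65.3 = 874.8241
Height contribution = 4.799 * 171 = 820.629
Age contribution = 5.677 * 47 = 266.819
BMR = 88.362 + 874.8241 + 820.629 - 266.819
= 1517.0 kcal/day

1517.0 kcal/day


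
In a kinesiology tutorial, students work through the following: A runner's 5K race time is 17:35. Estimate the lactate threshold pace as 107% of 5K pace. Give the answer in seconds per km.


Total race time = 17*60 + 35 = 1055 seconds
5K pace = 1055 / 5 = 211.0 sec/km
LT pace = 211.0 * 1.07 = 225.77 sec/km

225.77 s/km


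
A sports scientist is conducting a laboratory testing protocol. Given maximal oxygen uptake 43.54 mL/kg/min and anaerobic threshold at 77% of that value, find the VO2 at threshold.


Percentage as decimal = 0.77
VO2 at AT = 43.54 * 0.77 = 33.53 mL/kg/min

33.53 mL/kg/min


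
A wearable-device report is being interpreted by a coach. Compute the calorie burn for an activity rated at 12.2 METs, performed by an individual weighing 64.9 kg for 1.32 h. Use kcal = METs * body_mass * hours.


Product of METs and mass = 12.2 * 64.9 = 791.78
Total kcal = 791.78 * 1.32 = 1045.15 kcal

1045.15 kcal


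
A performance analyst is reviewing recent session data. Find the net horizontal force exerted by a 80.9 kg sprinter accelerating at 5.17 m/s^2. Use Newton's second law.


Newton's second law: F = m * a
F = 80.9 * 5.17 = 418.25 N

418.25 N


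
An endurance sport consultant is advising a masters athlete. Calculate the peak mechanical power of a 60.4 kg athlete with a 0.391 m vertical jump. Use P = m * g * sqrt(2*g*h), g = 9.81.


First, sqrt(2gh) = sqrt(2 * 9.81 * 0.391)
= sqrt(7.67142) = 2.769733 m/s
Power = 60.4 * 9.81 * 2.769733 = 1641.13 W

1641.13 W


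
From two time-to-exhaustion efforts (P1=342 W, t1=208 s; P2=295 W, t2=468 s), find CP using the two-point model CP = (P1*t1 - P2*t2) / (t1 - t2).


Work in trial 1 = 71136 J
Work in trial 2 = 138060 J
Delta work = -66924 J
Delta time = -260 s
CP = -66924 / -260 = 257.4 W

257.4 W


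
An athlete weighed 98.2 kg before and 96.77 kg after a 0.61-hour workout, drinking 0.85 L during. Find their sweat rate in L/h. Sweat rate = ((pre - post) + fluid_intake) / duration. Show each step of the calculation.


Body mass change = 1.43 kg
Total sweat loss = 1.43 + 0.85 = 2.28 L
Rate = 2.28 / 0.61 = 3.738 L/h

3.738 L/h


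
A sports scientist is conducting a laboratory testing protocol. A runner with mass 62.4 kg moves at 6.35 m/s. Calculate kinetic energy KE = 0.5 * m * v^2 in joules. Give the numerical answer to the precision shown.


v^2 = 6.35^2 = 40.3225
KE = 0.5 * 62.4 * 40.3225
= 1258.06 J

1258.06 J


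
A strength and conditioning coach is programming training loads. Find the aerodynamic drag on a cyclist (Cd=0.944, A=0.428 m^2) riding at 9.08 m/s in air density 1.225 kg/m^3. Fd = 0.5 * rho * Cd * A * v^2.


Fd = 0.5 * 1.225 * 0.944 * 0.428 * 9.08^2
= 0.5 * 1.225 * 0.944 * 0.428 * 82.4464
= 20.403 N

20.403 N


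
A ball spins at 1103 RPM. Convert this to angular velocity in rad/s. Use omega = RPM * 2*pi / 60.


omega = 1103 * 2 * pi / 60
= 1103 * 6.28318531 / 60
= 6930.353 / 60
= 115.506 rad/s

115.506 rad/s


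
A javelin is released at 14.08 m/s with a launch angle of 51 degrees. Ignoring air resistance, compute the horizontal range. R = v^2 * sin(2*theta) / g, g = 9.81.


Launch speed squared = 198.2464
sin(2 * 51 deg) = 0.978148
Range = 198.2464 * 0.978148 / 9.81
= 19.767 m

19.767 m


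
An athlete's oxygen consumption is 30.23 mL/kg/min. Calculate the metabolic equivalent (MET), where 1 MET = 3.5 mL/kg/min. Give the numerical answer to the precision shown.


MET = VO2 / 3.5
= 30.23 / 3.5
= 8.64 METs

8.64 METs


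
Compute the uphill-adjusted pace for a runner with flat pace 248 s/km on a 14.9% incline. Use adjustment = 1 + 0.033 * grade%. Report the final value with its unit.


Adjustment factor = 1 + 0.033 * 14.9 = 1.4917
Grade-adjusted pace = 248 * 1.4917 = 369.94 s/km

369.94 s/km


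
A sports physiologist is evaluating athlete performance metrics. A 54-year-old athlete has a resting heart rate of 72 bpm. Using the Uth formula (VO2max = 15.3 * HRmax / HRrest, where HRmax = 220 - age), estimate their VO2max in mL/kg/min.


HRmax = 220 - 54 = 166 bpm
Ratio = HRmax / HRrest = 166 / 72 = 2.3056
VO2max = 15.3 * 2.3056 = 35.28 mL/kg/min

35.28 mL/kg/min


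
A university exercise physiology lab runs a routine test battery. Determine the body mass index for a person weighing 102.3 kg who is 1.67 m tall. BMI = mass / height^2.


BMI = mass / height^2
= 102.3 / 1.67^2
= 102.3 / 2.7889
= 36.68 kg/m^2

36.68 kg/m^2


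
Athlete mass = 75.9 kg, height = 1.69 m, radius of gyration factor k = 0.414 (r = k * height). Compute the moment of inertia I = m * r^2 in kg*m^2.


r = k * height = 0.414 * 1.69 = 0.69966 m
r^2 = 0.69966^2 = 0.489524
I = 75.9 * 0.489524 = 37.155 kg*m^2

37.155 kg*m^2


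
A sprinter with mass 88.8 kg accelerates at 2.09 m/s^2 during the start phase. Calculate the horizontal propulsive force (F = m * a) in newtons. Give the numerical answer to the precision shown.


F = m * a
= 88.8 * 2.09
= 185.59 N

185.59 N


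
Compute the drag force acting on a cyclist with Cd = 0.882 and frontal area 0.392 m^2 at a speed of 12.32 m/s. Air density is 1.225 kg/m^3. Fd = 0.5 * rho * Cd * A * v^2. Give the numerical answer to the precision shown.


Step 1: v^2 = 151.7824
Step 2: Fd = 0.5 * 1.225 * 0.882 * 0.392 * 151.7824
= 32.143 N

32.143 N


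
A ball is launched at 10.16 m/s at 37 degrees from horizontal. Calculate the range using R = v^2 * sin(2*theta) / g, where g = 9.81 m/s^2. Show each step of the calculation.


sin(2 * 37) = sin(74) = 0.961262
v^2 = 10.16^2 = 103.2256
R = 103.2256 * 0.961262 / 9.81
= 10.115 m

10.115 m


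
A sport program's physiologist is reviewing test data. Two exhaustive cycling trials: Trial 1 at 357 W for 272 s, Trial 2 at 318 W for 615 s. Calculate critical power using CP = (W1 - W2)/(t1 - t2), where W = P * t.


W1 = 357 * 272 = 97104 J
W2 = 318 * 615 = 195570 J
CP = (97104 - 195570) / (272 - 615)
= -98466 / -343
= 287.07 W

287.07 W


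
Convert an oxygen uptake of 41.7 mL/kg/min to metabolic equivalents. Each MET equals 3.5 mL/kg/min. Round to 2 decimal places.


One MET = 3.5 mL/kg/min
Number of METs = 41.7 / 3.5
= 11.91 METs

11.91 METs


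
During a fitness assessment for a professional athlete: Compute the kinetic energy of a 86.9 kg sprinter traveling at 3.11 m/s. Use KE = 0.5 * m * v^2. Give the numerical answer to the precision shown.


Velocity squared = 9.6721
KE = 0.5 * 86.9 * 9.6721 = 420.25 J

420.25 J


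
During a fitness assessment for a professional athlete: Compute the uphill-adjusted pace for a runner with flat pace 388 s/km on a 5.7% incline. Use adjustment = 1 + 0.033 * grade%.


Adjustment factor = 1 + 0.033 * 5.7 = 1.1881
Grade-adjusted pace = 388 * 1.1881 = 460.98 s/km

460.98 s/km


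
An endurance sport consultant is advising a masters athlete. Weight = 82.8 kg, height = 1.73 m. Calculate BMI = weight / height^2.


height^2 = 1.73^2 = 2.9929
BMI = 82.8 / 2.9929 = 27.67 kg/m^2

27.67 kg/m^2


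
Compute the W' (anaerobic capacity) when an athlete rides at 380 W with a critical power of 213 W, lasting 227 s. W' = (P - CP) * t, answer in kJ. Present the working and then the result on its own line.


Above-CP power = 167 W
Duration = 227 s
W' = 167 * 227 = 37909 J
Convert: 37909 / 1000 = 37.909 kJ

37.909 kJ


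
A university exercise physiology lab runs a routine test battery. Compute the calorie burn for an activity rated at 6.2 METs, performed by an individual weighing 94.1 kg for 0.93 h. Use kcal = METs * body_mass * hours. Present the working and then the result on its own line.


Product of METs and mass = 6.2 * 94.1 = 583.42
Total kcal = 583.42 * 0.93 = 542.58 kcal

542.58 kcal


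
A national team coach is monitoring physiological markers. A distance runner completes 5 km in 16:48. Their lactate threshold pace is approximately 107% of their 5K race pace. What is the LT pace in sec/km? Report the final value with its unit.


Convert to seconds: 16 min 48 s = 1008 s
Pace per km = 1008 / 5 = 201.6 s/km
LT pace = 201.6 * 1.07 = 215.71 s/km

215.71 s/km


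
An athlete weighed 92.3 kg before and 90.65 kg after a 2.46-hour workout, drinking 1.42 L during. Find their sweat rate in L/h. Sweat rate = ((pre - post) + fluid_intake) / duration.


Body mass change = 1.65 kg
Total sweat loss = 1.65 + 1.42 = 3.07 L
Rate = 3.07 / 2.46 = 1.248 L/h

1.248 L/h


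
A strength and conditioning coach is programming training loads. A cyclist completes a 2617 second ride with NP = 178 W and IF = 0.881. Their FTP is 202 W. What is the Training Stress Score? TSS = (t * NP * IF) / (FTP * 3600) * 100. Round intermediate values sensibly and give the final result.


t * NP * IF = 2617 * 178 * 0.881 = 410392.706
FTP * 3600 = 727200
TSS = (410392.706 / 727200) * 100 = 56.43

56.43 TSS


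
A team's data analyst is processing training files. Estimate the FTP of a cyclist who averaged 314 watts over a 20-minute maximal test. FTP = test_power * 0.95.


FTP = 314 * 0.95 = 298.3 W

298.3 W


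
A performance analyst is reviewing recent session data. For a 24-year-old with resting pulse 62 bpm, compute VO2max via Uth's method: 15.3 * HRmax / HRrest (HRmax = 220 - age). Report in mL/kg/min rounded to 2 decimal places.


Step 1: HRmax = 220 - 24 = 196 bpm
Step 2: Ratio = 196 / 62 = 3.1613
Step 3: VO2max = 15.3 * 3.1613 = 48.37 mL/kg/min

48.37 mL/kg/min


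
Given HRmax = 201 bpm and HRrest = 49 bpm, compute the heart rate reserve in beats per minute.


Heart rate reserve = maximum HR minus resting HR
HRR = 201 - 49 = 152 bpm

152 bpm


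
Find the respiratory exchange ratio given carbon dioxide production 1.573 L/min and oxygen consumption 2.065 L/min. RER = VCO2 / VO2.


VCO2 = 1.573 L/min
VO2 = 2.065 L/min
RER = 1.573 / 2.065 = 0.7617

0.7617


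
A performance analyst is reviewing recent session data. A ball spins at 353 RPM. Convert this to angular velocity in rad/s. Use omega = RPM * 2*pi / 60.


omega = 353 * 2 * pi / 60
= 353 * 6.28318531 / 60
= 2217.964 / 60
= 36.966 rad/s

36.966 rad/s


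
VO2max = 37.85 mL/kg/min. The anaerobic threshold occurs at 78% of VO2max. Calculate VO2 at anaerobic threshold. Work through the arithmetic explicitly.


AT fraction = 78 / 100 = 0.78
AT VO2 = 37.85 * 0.78
= 29.52 mL/kg/min

29.52 mL/kg/min


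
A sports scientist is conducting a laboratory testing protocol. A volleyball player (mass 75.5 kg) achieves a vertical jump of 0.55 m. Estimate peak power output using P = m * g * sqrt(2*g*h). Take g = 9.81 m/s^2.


2 * g * h = 2 * 9.81 * 0.55 = 10.791
sqrt(10.791) = 3.284966 m/s
P = 75.5 * 9.81 * 3.284966 = 2433.03 W

2433.03 W


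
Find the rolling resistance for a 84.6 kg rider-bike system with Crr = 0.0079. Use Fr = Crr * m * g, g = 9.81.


m * g = 84.6 * 9.81 = 829.926 N
Fr = 0.0079 * 829.926 = 6.556 N

6.556 N


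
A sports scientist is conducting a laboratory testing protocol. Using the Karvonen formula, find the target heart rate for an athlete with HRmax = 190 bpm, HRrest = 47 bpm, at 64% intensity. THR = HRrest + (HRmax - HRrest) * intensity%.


HRR = 190 - 47 = 143
THR = 47 + 143 * 0.64
= 47 + 91.52
= 138.52 bpm

138.52 bpm


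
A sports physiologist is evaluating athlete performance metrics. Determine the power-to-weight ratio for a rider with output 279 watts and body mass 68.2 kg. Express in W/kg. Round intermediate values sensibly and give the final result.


P/W = 279 / 68.2 = 4.091 W/kg

4.091 W/kg


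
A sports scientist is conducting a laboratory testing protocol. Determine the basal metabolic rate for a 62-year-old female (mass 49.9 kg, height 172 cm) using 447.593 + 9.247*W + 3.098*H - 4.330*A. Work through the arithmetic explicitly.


BMR = 447.593 + 9.247*49.9 + 3.098*172 - 4.330*62
= 1173.41 kcal/day

1173.41 kcal/day


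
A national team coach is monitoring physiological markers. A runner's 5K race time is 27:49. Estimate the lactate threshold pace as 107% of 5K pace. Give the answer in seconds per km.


Total race time = 27*60 + 49 = 1669 seconds
5K pace = 1669 / 5 = 333.8 sec/km
LT pace = 333.8 * 1.07 = 357.17 sec/km

357.17 s/km


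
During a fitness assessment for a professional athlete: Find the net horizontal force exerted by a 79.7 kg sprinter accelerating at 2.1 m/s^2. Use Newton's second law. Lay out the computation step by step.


Newton's second law: F = m * a
F = 79.7 * 2.1 = 167.37 N

167.37 N


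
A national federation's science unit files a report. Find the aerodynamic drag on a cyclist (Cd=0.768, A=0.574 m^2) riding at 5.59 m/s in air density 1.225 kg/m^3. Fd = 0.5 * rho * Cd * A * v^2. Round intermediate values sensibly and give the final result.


Fd = 0.5 * 1.225 * 0.768 * 0.574 * 5.59^2
= 0.5 * 1.225 * 0.768 * 0.574 * 31.2481
= 8.437 N

8.437 N
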